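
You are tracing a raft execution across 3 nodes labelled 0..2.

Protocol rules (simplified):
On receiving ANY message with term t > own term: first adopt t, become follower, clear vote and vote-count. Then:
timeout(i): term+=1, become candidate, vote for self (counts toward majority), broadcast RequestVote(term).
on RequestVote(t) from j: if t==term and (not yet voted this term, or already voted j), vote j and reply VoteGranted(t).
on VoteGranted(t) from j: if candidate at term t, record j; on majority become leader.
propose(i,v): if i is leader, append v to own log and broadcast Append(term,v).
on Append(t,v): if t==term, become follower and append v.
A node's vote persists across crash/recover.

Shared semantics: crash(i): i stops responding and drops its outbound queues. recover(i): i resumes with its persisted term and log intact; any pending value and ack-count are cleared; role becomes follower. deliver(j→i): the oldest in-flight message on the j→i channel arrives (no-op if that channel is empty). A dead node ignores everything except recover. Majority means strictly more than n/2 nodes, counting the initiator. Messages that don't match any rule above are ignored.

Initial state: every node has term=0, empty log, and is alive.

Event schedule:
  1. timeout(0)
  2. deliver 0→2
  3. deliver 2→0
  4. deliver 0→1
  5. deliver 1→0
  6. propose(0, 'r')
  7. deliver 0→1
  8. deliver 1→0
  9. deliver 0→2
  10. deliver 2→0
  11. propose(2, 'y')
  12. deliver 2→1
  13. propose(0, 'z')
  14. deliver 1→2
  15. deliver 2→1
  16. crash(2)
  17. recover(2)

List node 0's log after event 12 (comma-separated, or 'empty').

[1] timeout(0) → N0(cand t1 [-])
[2] deliver 0→2 → N2(foll t1 [-])
[3] deliver 2→0 → N0(lead t1 [-])
[4] deliver 0→1 → N1(foll t1 [-])
[5] deliver 1→0 → ∅
[6] propose(0,'r') → N0(lead t1 [r])
[7] deliver 0→1 → N1(foll t1 [r])
[8] deliver 1→0 → ∅
[9] deliver 0→2 → N2(foll t1 [r])
[10] deliver 2→0 → ∅
[11] propose(2,'y') → ∅
[12] deliver 2→1 → ∅

r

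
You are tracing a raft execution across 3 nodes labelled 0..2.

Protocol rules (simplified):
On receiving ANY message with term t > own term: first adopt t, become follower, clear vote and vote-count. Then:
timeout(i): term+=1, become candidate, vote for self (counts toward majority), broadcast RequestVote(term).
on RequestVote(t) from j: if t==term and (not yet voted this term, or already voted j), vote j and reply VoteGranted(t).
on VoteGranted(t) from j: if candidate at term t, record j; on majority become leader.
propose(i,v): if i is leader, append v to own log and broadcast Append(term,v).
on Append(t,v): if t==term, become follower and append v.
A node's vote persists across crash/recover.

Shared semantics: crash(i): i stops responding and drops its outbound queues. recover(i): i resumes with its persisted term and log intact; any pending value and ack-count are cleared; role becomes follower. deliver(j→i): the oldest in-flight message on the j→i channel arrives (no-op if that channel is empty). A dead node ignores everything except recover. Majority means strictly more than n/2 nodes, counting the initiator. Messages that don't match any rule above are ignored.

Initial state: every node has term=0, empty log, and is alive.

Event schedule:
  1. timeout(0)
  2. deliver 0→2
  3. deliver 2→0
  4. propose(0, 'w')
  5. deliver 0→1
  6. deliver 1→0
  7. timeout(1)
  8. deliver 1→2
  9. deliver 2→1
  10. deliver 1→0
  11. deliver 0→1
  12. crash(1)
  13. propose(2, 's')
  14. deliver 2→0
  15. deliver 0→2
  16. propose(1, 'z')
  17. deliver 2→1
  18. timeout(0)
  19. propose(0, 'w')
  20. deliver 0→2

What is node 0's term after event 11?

2

step 1 timeout(0): 0={cand,t=1,log=-}
step 2 deliver 0→2: 2={foll,t=1,log=-}
step 3 deliver 2→0: 0={lead,t=1,log=-}
step 4 propose(0,'w'): 0={lead,t=1,log=w}
step 5 deliver 0→1: 1={foll,t=1,log=-}
step 6 deliver 1→0: —
step 7 timeout(1): 1={cand,t=2,log=-}
step 8 deliver 1→2: 2={foll,t=2,log=-}
step 9 deliver 2→1: 1={lead,t=2,log=-}
step 10 deliver 1→0: 0={foll,t=2,log=w}
step 11 deliver 0→1: —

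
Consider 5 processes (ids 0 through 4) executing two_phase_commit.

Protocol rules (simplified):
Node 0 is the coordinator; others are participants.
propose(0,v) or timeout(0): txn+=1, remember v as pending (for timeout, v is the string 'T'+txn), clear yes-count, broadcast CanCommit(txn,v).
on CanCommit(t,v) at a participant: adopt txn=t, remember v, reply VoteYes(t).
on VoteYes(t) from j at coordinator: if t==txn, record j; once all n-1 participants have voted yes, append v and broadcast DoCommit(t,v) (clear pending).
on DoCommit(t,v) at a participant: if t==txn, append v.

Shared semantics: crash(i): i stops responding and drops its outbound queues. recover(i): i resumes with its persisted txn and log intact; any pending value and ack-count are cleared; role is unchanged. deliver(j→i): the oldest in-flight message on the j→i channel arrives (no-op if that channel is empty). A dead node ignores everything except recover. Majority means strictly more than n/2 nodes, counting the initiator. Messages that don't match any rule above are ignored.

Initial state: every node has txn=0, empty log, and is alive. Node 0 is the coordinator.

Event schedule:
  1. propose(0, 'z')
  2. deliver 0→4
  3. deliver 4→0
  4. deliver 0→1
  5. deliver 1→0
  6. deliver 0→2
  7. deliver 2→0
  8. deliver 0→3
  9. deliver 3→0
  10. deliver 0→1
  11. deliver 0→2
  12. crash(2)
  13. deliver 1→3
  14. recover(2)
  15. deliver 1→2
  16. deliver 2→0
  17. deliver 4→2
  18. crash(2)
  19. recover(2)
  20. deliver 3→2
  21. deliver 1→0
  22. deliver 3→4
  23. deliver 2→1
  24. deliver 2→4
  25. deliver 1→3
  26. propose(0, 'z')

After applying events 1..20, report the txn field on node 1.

1

1. propose(0,'z'):  <0:coor t1 ->
2. deliver 0→4:  <4:part t1 ->
3. deliver 4→0:  nop
4. deliver 0→1:  <1:part t1 ->
5. deliver 1→0:  nop
6. deliver 0→2:  <2:part t1 ->
7. deliver 2→0:  nop
8. deliver 0→3:  <3:part t1 ->
9. deliver 3→0:  <0:coor t1 z>
10. deliver 0→1:  <1:part t1 z>
11. deliver 0→2:  <2:part t1 z>
12. crash(2):  <2:✗part t1 z>
13. deliver 1→3:  nop
14. recover(2):  <2:part t1 z>
15. deliver 1→2:  nop
16. deliver 2→0:  nop
17. deliver 4→2:  nop
18. crash(2):  <2:✗part t1 z>
19. recover(2):  <2:part t1 z>
20. deliver 3→2:  nop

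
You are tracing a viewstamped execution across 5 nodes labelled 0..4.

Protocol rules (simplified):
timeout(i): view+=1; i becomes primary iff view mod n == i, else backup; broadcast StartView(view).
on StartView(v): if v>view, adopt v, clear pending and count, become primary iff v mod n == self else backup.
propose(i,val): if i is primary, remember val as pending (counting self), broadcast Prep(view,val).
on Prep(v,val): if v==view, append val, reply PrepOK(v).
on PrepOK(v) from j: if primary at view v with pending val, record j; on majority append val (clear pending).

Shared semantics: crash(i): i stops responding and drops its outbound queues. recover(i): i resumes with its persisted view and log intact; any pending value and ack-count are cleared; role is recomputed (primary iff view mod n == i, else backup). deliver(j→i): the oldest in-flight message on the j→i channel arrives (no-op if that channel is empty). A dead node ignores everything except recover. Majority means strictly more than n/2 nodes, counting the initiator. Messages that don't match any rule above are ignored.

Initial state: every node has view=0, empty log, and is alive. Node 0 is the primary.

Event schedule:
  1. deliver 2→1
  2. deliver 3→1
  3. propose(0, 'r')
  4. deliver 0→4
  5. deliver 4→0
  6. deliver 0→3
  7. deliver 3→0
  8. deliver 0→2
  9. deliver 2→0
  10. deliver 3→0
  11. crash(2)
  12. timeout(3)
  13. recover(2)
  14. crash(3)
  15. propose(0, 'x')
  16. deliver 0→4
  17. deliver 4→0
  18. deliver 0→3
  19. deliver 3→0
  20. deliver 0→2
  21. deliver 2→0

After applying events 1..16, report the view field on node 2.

1. deliver 2→1:  nop
2. deliver 3→1:  nop
3. propose(0,'r'):  nop
4. deliver 0→4:  <4:back v0 r>
5. deliver 4→0:  nop
6. deliver 0→3:  <3:back v0 r>
7. deliver 3→0:  <0:prim v0 r>
8. deliver 0→2:  <2:back v0 r>
9. deliver 2→0:  nop
10. deliver 3→0:  nop
11. crash(2):  <2:✗back v0 r>
12. timeout(3):  <3:back v1 r>
13. recover(2):  <2:back v0 r>
14. crash(3):  <3:✗back v1 r>
15. propose(0,'x'):  nop
16. deliver 0→4:  <4:back v0 r,x>

0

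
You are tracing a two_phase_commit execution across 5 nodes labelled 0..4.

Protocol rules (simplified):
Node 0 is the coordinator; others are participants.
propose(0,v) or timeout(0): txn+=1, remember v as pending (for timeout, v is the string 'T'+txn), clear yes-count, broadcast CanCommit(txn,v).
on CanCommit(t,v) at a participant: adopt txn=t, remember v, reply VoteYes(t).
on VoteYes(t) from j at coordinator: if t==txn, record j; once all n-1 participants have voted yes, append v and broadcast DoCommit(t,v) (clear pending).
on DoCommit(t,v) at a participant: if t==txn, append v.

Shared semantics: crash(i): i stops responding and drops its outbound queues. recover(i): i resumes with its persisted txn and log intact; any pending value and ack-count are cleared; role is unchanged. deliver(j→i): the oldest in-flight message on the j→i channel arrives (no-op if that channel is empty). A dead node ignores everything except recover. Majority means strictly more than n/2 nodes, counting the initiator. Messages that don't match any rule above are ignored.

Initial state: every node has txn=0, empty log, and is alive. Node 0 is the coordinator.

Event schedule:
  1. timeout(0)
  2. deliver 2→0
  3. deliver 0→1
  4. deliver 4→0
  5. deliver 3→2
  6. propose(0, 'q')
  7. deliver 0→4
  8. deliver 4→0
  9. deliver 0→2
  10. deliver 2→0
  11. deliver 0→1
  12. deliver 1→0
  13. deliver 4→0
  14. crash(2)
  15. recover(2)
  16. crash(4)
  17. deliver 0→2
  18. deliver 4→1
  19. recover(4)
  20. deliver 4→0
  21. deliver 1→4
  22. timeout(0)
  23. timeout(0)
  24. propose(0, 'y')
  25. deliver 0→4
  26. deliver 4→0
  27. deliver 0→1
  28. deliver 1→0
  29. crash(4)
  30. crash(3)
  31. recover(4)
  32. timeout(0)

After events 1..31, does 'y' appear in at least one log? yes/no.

no

e1 timeout(0): 0[coor,t=1,-]
e2 deliver 2→0: ·
e3 deliver 0→1: 1[part,t=1,-]
e4 deliver 4→0: ·
e5 deliver 3→2: ·
e6 propose(0,'q'): 0[coor,t=2,-]
e7 deliver 0→4: 4[part,t=1,-]
e8 deliver 4→0: ·
e9 deliver 0→2: 2[part,t=1,-]
e10 deliver 2→0: ·
e11 deliver 0→1: 1[part,t=2,-]
e12 deliver 1→0: ·
e13 deliver 4→0: ·
e14 crash(2): 2[✗part,t=1,-]
e15 recover(2): 2[part,t=1,-]
e16 crash(4): 4[✗part,t=1,-]
e17 deliver 0→2: 2[part,t=2,-]
e18 deliver 4→1: ·
e19 recover(4): 4[part,t=1,-]
e20 deliver 4→0: ·
e21 deliver 1→4: ·
e22 timeout(0): 0[coor,t=3,-]
e23 timeout(0): 0[coor,t=4,-]
e24 propose(0,'y'): 0[coor,t=5,-]
e25 deliver 0→4: 4[part,t=2,-]
e26 deliver 4→0: ·
e27 deliver 0→1: 1[part,t=3,-]
e28 deliver 1→0: ·
e29 crash(4): 4[✗part,t=2,-]
e30 crash(3): 3[✗part,t=0,-]
e31 recover(4): 4[part,t=2,-]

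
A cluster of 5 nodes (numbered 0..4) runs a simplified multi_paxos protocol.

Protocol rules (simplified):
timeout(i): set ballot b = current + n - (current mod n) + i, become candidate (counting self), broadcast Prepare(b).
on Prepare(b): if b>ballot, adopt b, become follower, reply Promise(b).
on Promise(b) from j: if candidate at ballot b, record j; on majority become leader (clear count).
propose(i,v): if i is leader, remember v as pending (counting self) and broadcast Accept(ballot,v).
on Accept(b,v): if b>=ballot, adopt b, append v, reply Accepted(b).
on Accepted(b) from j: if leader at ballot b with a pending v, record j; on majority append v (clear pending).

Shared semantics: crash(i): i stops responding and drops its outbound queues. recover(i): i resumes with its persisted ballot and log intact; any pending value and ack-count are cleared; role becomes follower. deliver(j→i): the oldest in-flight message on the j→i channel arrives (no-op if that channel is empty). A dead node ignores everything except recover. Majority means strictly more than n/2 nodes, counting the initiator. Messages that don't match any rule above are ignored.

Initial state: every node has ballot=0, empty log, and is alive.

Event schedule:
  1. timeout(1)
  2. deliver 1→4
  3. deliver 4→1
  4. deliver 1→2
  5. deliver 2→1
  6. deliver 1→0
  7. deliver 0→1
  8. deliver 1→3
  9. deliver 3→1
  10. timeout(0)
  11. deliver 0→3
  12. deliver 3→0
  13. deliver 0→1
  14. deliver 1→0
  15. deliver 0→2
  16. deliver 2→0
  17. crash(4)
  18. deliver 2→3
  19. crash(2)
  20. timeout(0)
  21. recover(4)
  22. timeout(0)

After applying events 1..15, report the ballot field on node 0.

10

[1] timeout(1) → N1(cand b6 [-])
[2] deliver 1→4 → N4(foll b6 [-])
[3] deliver 4→1 → ∅
[4] deliver 1→2 → N2(foll b6 [-])
[5] deliver 2→1 → N1(lead b6 [-])
[6] deliver 1→0 → N0(foll b6 [-])
[7] deliver 0→1 → ∅
[8] deliver 1→3 → N3(foll b6 [-])
[9] deliver 3→1 → ∅
[10] timeout(0) → N0(cand b10 [-])
[11] deliver 0→3 → N3(foll b10 [-])
[12] deliver 3→0 → ∅
[13] deliver 0→1 → N1(foll b10 [-])
[14] deliver 1→0 → N0(lead b10 [-])
[15] deliver 0→2 → N2(foll b10 [-])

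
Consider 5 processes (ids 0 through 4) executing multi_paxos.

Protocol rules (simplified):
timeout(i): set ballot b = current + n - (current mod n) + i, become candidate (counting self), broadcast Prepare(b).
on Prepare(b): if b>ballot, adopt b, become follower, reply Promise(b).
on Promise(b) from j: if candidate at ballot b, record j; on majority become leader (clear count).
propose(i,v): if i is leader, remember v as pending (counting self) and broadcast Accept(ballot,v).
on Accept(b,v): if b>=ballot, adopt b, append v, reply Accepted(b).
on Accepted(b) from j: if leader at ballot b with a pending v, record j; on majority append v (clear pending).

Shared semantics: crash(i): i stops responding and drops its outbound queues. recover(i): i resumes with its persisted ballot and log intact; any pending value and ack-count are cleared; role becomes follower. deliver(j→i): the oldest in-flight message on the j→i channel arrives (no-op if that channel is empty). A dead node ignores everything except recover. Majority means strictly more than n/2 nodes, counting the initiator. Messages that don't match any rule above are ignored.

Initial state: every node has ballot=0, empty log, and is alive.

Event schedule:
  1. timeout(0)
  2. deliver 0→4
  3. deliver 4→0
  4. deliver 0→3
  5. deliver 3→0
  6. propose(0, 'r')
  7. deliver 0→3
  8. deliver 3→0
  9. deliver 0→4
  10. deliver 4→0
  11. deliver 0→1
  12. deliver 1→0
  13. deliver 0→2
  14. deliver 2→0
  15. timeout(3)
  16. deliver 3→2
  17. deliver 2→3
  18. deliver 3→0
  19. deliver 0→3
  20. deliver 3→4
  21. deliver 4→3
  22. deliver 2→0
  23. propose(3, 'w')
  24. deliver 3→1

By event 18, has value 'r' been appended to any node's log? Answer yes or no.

step 1 timeout(0): 0={cand,b=5,log=-}
step 2 deliver 0→4: 4={foll,b=5,log=-}
step 3 deliver 4→0: —
step 4 deliver 0→3: 3={foll,b=5,log=-}
step 5 deliver 3→0: 0={lead,b=5,log=-}
step 6 propose(0,'r'): —
step 7 deliver 0→3: 3={foll,b=5,log=r}
step 8 deliver 3→0: —
step 9 deliver 0→4: 4={foll,b=5,log=r}
step 10 deliver 4→0: 0={lead,b=5,log=r}
step 11 deliver 0→1: 1={foll,b=5,log=-}
step 12 deliver 1→0: —
step 13 deliver 0→2: 2={foll,b=5,log=-}
step 14 deliver 2→0: —
step 15 timeout(3): 3={cand,b=13,log=r}
step 16 deliver 3→2: 2={foll,b=13,log=-}
step 17 deliver 2→3: —
step 18 deliver 3→0: 0={foll,b=13,log=r}

yes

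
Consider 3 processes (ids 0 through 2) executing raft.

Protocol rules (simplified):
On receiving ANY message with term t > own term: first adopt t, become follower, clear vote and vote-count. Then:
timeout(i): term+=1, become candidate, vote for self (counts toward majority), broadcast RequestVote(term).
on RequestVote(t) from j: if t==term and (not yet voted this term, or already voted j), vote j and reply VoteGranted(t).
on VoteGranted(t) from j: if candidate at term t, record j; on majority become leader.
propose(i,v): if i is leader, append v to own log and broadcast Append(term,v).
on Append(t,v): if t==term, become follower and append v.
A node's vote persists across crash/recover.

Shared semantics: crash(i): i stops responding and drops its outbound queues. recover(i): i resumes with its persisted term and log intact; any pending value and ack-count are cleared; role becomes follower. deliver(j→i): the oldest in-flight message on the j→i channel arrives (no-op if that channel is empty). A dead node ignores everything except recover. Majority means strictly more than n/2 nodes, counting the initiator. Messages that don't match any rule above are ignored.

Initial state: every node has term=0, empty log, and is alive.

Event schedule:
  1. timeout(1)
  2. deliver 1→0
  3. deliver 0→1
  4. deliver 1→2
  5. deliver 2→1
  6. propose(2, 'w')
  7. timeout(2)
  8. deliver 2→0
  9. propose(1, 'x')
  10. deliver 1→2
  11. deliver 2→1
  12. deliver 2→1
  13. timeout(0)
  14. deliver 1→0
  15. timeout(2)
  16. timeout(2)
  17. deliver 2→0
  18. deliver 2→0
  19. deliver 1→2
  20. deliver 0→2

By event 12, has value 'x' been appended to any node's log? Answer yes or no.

yes

[1] timeout(1) → N1(cand t1 [-])
[2] deliver 1→0 → N0(foll t1 [-])
[3] deliver 0→1 → N1(lead t1 [-])
[4] deliver 1→2 → N2(foll t1 [-])
[5] deliver 2→1 → ∅
[6] propose(2,'w') → ∅
[7] timeout(2) → N2(cand t2 [-])
[8] deliver 2→0 → N0(foll t2 [-])
[9] propose(1,'x') → N1(lead t1 [x])
[10] deliver 1→2 → ∅
[11] deliver 2→1 → N1(foll t2 [x])
[12] deliver 2→1 → ∅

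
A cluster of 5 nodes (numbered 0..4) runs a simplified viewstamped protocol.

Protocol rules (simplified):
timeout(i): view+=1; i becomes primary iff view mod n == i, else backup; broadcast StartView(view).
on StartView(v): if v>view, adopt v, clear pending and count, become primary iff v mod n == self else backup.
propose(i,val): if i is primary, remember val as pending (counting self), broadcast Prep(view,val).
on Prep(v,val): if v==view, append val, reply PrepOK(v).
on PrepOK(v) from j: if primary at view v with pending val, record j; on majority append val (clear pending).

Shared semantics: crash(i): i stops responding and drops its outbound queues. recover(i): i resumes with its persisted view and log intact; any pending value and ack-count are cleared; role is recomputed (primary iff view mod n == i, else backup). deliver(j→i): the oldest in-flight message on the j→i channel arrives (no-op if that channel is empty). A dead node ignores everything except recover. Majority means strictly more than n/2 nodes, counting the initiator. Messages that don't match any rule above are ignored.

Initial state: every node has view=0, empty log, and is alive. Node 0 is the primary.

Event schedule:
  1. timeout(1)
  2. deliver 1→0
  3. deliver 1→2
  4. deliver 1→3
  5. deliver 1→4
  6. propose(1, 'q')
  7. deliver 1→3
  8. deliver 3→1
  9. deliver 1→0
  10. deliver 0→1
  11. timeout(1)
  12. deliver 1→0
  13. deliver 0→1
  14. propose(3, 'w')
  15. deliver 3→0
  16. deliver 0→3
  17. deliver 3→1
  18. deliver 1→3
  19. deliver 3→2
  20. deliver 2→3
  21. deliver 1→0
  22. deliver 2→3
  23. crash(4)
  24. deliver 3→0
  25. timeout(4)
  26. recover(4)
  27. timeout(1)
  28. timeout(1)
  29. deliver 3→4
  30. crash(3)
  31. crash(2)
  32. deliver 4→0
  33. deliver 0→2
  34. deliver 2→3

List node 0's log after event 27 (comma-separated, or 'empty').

q

after 1 — timeout(1): n1:prim/v1/[-]
after 2 — deliver 1→0: n0:back/v1/[-]
after 3 — deliver 1→2: n2:back/v1/[-]
after 4 — deliver 1→3: n3:back/v1/[-]
after 5 — deliver 1→4: n4:back/v1/[-]
after 6 — propose(1,'q'): ·
after 7 — deliver 1→3: n3:back/v1/[q]
after 8 — deliver 3→1: ·
after 9 — deliver 1→0: n0:back/v1/[q]
after 10 — deliver 0→1: n1:prim/v1/[q]
after 11 — timeout(1): n1:back/v2/[q]
after 12 — deliver 1→0: n0:back/v2/[q]
after 13 — deliver 0→1: ·
after 14 — propose(3,'w'): ·
after 15 — deliver 3→0: ·
after 16 — deliver 0→3: ·
after 17 — deliver 3→1: ·
after 18 — deliver 1→3: n3:back/v2/[q]
after 19 — deliver 3→2: ·
after 20 — deliver 2→3: ·
after 21 — deliver 1→0: ·
after 22 — deliver 2→3: ·
after 23 — crash(4): n4:✗back/v1/[-]
after 24 — deliver 3→0: ·
after 25 — timeout(4): ·
after 26 — recover(4): n4:back/v1/[-]
after 27 — timeout(1): n1:back/v3/[q]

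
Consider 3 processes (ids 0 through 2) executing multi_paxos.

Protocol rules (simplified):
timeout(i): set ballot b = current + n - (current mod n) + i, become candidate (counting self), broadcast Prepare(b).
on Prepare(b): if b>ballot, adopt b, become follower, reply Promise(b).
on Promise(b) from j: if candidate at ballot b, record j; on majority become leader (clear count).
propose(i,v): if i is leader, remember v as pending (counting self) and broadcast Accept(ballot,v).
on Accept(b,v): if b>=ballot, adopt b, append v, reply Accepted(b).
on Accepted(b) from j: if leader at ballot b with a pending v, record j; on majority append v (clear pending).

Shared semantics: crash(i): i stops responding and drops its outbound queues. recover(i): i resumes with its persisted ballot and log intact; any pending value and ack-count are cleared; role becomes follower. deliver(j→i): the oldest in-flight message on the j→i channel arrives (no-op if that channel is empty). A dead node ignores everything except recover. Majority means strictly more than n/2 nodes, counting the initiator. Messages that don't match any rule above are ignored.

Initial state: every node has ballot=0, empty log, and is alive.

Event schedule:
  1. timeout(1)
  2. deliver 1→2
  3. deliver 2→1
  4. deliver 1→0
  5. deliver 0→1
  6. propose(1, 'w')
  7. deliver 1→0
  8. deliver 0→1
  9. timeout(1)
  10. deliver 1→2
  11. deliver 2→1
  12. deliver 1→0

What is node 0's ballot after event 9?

4

[1] timeout(1) → N1(cand b4 [-])
[2] deliver 1→2 → N2(foll b4 [-])
[3] deliver 2→1 → N1(lead b4 [-])
[4] deliver 1→0 → N0(foll b4 [-])
[5] deliver 0→1 → ∅
[6] propose(1,'w') → ∅
[7] deliver 1→0 → N0(foll b4 [w])
[8] deliver 0→1 → N1(lead b4 [w])
[9] timeout(1) → N1(cand b7 [w])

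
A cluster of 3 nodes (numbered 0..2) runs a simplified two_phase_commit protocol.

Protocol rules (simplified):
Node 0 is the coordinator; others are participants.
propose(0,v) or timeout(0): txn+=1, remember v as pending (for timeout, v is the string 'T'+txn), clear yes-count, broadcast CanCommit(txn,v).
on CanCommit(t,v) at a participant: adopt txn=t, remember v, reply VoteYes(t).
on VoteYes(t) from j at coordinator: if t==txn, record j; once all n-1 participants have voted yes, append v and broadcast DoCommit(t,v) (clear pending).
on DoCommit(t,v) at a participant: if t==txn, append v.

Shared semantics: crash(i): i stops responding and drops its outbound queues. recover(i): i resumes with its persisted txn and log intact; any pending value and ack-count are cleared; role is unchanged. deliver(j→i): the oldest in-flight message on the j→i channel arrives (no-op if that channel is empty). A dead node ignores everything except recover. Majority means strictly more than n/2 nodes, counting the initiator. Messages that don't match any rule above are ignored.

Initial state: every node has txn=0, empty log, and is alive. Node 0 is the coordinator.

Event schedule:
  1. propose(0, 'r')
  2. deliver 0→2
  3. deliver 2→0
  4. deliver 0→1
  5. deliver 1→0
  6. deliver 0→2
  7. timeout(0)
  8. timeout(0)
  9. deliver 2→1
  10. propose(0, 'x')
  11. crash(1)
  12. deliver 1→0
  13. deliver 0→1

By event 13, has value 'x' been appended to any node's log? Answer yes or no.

e1 propose(0,'r'): 0[coor,t=1,-]
e2 deliver 0→2: 2[part,t=1,-]
e3 deliver 2→0: ·
e4 deliver 0→1: 1[part,t=1,-]
e5 deliver 1→0: 0[coor,t=1,r]
e6 deliver 0→2: 2[part,t=1,r]
e7 timeout(0): 0[coor,t=2,r]
e8 timeout(0): 0[coor,t=3,r]
e9 deliver 2→1: ·
e10 propose(0,'x'): 0[coor,t=4,r]
e11 crash(1): 1[✗part,t=1,-]
e12 deliver 1→0: ·
e13 deliver 0→1: ·

no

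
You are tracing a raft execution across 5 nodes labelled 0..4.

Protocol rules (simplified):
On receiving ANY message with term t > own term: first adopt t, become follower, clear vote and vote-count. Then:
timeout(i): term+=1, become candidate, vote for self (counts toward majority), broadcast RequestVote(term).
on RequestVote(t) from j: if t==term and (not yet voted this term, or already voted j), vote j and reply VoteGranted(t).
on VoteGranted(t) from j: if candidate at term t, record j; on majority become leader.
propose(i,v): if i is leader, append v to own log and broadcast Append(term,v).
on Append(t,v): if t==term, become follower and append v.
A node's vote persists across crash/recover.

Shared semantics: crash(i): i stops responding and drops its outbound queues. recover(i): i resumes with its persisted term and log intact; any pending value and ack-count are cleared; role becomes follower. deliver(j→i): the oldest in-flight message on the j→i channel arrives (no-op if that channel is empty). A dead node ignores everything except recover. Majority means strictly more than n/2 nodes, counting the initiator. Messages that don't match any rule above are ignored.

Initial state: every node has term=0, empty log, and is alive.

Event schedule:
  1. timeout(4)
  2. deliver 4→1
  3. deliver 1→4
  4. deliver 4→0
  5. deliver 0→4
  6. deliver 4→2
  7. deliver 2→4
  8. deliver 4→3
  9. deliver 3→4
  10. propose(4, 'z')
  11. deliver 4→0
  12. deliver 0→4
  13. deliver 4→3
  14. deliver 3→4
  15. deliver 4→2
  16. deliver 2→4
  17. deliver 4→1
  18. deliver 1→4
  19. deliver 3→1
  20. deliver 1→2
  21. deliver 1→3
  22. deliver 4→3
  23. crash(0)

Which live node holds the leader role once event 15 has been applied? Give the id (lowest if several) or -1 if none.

1. timeout(4):  <4:cand t1 ->
2. deliver 4→1:  <1:foll t1 ->
3. deliver 1→4:  nop
4. deliver 4→0:  <0:foll t1 ->
5. deliver 0→4:  <4:lead t1 ->
6. deliver 4→2:  <2:foll t1 ->
7. deliver 2→4:  nop
8. deliver 4→3:  <3:foll t1 ->
9. deliver 3→4:  nop
10. propose(4,'z'):  <4:lead t1 z>
11. deliver 4→0:  <0:foll t1 z>
12. deliver 0→4:  nop
13. deliver 4→3:  <3:foll t1 z>
14. deliver 3→4:  nop
15. deliver 4→2:  <2:foll t1 z>

4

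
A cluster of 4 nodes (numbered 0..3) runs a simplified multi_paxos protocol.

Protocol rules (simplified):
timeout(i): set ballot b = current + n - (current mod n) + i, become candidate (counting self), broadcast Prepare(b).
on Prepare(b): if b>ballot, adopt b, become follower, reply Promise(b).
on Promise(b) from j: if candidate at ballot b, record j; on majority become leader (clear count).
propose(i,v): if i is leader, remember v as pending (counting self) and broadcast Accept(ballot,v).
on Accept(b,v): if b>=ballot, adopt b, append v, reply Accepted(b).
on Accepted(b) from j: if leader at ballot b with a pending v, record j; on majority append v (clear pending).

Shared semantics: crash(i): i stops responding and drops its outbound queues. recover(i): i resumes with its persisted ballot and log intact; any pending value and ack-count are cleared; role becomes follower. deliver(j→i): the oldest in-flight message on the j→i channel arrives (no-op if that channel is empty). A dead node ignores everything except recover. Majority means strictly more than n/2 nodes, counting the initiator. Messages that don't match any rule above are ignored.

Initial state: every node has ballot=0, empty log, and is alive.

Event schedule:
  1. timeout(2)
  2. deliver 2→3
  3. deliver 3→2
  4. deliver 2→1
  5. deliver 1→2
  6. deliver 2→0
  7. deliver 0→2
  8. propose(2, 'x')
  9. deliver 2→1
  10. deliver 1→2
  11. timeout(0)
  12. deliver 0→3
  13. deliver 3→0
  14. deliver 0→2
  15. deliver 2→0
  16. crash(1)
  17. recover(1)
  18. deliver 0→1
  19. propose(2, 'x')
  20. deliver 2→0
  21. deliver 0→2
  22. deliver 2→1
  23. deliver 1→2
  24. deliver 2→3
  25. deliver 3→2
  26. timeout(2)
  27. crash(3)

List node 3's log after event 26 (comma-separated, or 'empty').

step 1 timeout(2): 2={cand,b=6,log=-}
step 2 deliver 2→3: 3={foll,b=6,log=-}
step 3 deliver 3→2: —
step 4 deliver 2→1: 1={foll,b=6,log=-}
step 5 deliver 1→2: 2={lead,b=6,log=-}
step 6 deliver 2→0: 0={foll,b=6,log=-}
step 7 deliver 0→2: —
step 8 propose(2,'x'): —
step 9 deliver 2→1: 1={foll,b=6,log=x}
step 10 deliver 1→2: —
step 11 timeout(0): 0={cand,b=8,log=-}
step 12 deliver 0→3: 3={foll,b=8,log=-}
step 13 deliver 3→0: —
step 14 deliver 0→2: 2={foll,b=8,log=-}
step 15 deliver 2→0: —
step 16 crash(1): 1={✗foll,b=6,log=x}
step 17 recover(1): 1={foll,b=6,log=x}
step 18 deliver 0→1: 1={foll,b=8,log=x}
step 19 propose(2,'x'): —
step 20 deliver 2→0: 0={lead,b=8,log=-}
step 21 deliver 0→2: —
step 22 deliver 2→1: —
step 23 deliver 1→2: —
step 24 deliver 2→3: —
step 25 deliver 3→2: —
step 26 timeout(2): 2={cand,b=14,log=-}

empty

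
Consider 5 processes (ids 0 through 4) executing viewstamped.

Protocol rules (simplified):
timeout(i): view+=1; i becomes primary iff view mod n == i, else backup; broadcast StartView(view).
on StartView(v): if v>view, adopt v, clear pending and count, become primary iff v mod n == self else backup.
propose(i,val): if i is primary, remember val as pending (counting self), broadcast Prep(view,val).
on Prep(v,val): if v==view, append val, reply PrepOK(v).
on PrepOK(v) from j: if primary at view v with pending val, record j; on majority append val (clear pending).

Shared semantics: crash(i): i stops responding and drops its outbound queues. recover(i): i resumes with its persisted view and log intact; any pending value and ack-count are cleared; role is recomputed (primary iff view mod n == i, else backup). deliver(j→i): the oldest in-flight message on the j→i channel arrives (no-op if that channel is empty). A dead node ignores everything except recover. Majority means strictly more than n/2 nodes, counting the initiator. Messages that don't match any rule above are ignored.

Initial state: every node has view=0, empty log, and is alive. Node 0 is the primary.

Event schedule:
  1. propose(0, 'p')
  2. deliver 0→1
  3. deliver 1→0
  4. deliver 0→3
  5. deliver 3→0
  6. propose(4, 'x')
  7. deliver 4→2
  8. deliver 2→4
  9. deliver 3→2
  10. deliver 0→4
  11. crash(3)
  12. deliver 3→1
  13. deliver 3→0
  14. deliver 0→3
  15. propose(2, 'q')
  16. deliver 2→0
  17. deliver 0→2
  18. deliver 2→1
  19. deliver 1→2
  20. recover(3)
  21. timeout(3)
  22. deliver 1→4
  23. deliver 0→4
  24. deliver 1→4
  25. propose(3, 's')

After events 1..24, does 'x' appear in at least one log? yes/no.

no

[1] propose(0,'p') → ∅
[2] deliver 0→1 → N1(back v0 [p])
[3] deliver 1→0 → ∅
[4] deliver 0→3 → N3(back v0 [p])
[5] deliver 3→0 → N0(prim v0 [p])
[6] propose(4,'x') → ∅
[7] deliver 4→2 → ∅
[8] deliver 2→4 → ∅
[9] deliver 3→2 → ∅
[10] deliver 0→4 → N4(back v0 [p])
[11] crash(3) → N3(✗back v0 [p])
[12] deliver 3→1 → ∅
[13] deliver 3→0 → ∅
[14] deliver 0→3 → ∅
[15] propose(2,'q') → ∅
[16] deliver 2→0 → ∅
[17] deliver 0→2 → N2(back v0 [p])
[18] deliver 2→1 → ∅
[19] deliver 1→2 → ∅
[20] recover(3) → N3(back v0 [p])
[21] timeout(3) → N3(back v1 [p])
[22] deliver 1→4 → ∅
[23] deliver 0→4 → ∅
[24] deliver 1→4 → ∅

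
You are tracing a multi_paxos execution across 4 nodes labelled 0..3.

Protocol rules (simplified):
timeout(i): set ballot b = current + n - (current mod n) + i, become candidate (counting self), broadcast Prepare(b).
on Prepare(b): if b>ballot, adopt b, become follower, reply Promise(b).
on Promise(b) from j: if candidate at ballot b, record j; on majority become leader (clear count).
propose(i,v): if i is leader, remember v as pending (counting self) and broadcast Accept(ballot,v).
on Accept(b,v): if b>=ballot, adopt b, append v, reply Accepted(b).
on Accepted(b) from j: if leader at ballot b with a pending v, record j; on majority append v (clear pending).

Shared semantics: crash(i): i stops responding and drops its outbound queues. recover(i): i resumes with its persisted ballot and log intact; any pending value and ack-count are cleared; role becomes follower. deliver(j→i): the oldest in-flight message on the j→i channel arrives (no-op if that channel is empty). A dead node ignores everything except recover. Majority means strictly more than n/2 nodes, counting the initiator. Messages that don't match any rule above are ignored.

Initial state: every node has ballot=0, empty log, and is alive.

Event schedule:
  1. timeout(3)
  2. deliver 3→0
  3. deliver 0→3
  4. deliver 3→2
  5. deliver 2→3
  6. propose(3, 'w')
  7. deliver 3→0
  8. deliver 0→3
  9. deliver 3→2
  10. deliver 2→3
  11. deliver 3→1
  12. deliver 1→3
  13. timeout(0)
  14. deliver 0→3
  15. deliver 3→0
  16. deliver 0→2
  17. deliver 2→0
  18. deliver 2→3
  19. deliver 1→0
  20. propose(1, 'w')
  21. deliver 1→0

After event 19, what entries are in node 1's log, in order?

after 1 — timeout(3): n3:cand/b7/[-]
after 2 — deliver 3→0: n0:foll/b7/[-]
after 3 — deliver 0→3: ·
after 4 — deliver 3→2: n2:foll/b7/[-]
after 5 — deliver 2→3: n3:lead/b7/[-]
after 6 — propose(3,'w'): ·
after 7 — deliver 3→0: n0:foll/b7/[w]
after 8 — deliver 0→3: ·
after 9 — deliver 3→2: n2:foll/b7/[w]
after 10 — deliver 2→3: n3:lead/b7/[w]
after 11 — deliver 3→1: n1:foll/b7/[-]
after 12 — deliver 1→3: ·
after 13 — timeout(0): n0:cand/b8/[w]
after 14 — deliver 0→3: n3:foll/b8/[w]
after 15 — deliver 3→0: ·
after 16 — deliver 0→2: n2:foll/b8/[w]
after 17 — deliver 2→0: n0:lead/b8/[w]
after 18 — deliver 2→3: ·
after 19 — deliver 1→0: ·

empty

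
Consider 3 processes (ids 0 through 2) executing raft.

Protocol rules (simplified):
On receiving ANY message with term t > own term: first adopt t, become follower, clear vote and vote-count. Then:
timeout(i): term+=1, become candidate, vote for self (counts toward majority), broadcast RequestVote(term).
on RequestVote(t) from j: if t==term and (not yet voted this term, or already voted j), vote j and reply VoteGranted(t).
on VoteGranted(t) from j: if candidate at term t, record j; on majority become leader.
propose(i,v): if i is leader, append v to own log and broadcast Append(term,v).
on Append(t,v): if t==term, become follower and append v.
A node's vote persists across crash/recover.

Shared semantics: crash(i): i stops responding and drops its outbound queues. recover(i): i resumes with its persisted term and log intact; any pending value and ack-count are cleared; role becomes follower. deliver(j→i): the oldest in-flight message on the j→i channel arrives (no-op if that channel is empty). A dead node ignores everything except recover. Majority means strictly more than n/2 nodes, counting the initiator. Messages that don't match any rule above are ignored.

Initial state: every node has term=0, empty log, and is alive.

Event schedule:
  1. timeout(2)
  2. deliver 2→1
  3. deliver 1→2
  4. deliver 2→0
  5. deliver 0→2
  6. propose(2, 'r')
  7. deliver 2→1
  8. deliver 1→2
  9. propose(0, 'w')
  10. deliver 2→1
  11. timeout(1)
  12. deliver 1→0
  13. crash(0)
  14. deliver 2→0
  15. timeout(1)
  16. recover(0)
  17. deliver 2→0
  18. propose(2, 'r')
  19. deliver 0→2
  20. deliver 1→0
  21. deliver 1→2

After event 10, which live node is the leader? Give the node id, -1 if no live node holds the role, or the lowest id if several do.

2

[1] timeout(2) → N2(cand t1 [-])
[2] deliver 2→1 → N1(foll t1 [-])
[3] deliver 1→2 → N2(lead t1 [-])
[4] deliver 2→0 → N0(foll t1 [-])
[5] deliver 0→2 → ∅
[6] propose(2,'r') → N2(lead t1 [r])
[7] deliver 2→1 → N1(foll t1 [r])
[8] deliver 1→2 → ∅
[9] propose(0,'w') → ∅
[10] deliver 2→1 → ∅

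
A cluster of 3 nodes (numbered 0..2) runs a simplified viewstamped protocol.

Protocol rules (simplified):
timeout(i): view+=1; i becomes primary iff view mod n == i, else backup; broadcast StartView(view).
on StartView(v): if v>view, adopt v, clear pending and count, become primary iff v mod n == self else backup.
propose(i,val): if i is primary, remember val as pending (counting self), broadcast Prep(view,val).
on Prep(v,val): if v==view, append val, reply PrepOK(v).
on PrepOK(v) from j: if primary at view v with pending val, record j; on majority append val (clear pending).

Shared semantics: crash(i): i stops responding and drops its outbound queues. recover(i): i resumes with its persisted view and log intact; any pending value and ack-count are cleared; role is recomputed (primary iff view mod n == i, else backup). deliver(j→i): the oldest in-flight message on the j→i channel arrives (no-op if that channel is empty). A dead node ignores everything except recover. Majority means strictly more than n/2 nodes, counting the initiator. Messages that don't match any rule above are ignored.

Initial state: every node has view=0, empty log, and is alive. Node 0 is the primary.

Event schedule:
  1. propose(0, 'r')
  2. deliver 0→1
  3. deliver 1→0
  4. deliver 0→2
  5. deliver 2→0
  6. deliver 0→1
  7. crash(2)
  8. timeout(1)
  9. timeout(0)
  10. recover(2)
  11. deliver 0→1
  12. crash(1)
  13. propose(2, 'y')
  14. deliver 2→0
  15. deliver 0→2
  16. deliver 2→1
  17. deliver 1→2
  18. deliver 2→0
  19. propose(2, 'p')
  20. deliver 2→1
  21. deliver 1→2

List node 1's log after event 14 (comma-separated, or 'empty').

e1 propose(0,'r'): ·
e2 deliver 0→1: 1[back,v=0,r]
e3 deliver 1→0: 0[prim,v=0,r]
e4 deliver 0→2: 2[back,v=0,r]
e5 deliver 2→0: ·
e6 deliver 0→1: ·
e7 crash(2): 2[✗back,v=0,r]
e8 timeout(1): 1[prim,v=1,r]
e9 timeout(0): 0[back,v=1,r]
e10 recover(2): 2[back,v=0,r]
e11 deliver 0→1: ·
e12 crash(1): 1[✗prim,v=1,r]
e13 propose(2,'y'): ·
e14 deliver 2→0: ·

r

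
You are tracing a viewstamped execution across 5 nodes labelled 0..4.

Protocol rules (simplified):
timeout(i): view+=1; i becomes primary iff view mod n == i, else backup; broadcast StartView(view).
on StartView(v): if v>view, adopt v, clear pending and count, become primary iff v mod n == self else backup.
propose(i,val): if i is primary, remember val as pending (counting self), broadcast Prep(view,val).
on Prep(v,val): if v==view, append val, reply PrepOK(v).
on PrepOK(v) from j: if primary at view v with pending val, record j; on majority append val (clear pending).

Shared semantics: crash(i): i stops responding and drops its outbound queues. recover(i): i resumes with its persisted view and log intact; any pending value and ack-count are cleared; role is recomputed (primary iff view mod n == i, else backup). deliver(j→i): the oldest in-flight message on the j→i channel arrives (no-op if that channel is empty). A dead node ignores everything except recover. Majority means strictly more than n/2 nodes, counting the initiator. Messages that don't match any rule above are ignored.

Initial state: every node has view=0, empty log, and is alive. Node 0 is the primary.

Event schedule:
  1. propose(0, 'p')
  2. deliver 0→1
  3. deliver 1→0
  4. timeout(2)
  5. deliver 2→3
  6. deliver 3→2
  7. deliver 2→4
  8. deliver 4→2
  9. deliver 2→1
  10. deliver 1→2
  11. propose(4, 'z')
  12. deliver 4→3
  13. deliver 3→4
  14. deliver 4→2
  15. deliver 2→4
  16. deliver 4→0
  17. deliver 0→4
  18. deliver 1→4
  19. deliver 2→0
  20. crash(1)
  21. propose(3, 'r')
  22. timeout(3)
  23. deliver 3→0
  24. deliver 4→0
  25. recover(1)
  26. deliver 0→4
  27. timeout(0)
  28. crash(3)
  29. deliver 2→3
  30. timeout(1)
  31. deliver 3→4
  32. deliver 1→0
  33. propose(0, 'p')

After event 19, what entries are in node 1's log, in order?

after 1 — propose(0,'p'): ·
after 2 — deliver 0→1: n1:back/v0/[p]
after 3 — deliver 1→0: ·
after 4 — timeout(2): n2:back/v1/[-]
after 5 — deliver 2→3: n3:back/v1/[-]
after 6 — deliver 3→2: ·
after 7 — deliver 2→4: n4:back/v1/[-]
after 8 — deliver 4→2: ·
after 9 — deliver 2→1: n1:prim/v1/[p]
after 10 — deliver 1→2: ·
after 11 — propose(4,'z'): ·
after 12 — deliver 4→3: ·
after 13 — deliver 3→4: ·
after 14 — deliver 4→2: ·
after 15 — deliver 2→4: ·
after 16 — deliver 4→0: ·
after 17 — deliver 0→4: ·
after 18 — deliver 1→4: ·
after 19 — deliver 2→0: n0:back/v1/[-]

p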